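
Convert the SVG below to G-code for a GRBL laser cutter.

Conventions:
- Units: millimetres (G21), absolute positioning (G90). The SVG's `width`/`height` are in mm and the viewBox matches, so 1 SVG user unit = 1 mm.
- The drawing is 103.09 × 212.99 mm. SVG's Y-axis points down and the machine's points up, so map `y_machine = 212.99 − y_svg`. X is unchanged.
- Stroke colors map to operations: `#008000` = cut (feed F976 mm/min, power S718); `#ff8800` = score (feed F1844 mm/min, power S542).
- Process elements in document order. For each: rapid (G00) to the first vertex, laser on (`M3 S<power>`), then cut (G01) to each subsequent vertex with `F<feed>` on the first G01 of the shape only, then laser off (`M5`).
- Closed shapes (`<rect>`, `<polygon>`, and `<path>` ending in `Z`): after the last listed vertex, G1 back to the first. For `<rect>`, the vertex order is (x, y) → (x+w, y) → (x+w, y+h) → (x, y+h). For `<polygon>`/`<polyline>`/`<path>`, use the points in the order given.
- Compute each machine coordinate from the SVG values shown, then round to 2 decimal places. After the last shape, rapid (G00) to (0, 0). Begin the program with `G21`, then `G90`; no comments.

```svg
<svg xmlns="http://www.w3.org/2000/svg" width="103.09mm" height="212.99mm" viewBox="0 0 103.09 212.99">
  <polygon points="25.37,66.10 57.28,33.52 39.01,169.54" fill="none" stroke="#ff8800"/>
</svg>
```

G21
G90
G00 X25.37 Y146.89
M3 S542
G01 X57.28 Y179.47 F1844
G01 X39.01 Y43.45
G01 X25.37 Y146.89
M5
G00 X0.00 Y0.00

Since the viewBox matches the mm dimensions, user units are millimetres directly. The only transform is the Y-flip y_m = 212.99 − y_svg.

Shape 1 is a closed polygon drawn with `<polygon>`. Its stroke #ff8800 means score at S542, F1844. After flipping Y the toolpath is (25.37,146.89) → (57.28,179.47) → (39.01,43.45) → (25.37,146.89), returning to the start.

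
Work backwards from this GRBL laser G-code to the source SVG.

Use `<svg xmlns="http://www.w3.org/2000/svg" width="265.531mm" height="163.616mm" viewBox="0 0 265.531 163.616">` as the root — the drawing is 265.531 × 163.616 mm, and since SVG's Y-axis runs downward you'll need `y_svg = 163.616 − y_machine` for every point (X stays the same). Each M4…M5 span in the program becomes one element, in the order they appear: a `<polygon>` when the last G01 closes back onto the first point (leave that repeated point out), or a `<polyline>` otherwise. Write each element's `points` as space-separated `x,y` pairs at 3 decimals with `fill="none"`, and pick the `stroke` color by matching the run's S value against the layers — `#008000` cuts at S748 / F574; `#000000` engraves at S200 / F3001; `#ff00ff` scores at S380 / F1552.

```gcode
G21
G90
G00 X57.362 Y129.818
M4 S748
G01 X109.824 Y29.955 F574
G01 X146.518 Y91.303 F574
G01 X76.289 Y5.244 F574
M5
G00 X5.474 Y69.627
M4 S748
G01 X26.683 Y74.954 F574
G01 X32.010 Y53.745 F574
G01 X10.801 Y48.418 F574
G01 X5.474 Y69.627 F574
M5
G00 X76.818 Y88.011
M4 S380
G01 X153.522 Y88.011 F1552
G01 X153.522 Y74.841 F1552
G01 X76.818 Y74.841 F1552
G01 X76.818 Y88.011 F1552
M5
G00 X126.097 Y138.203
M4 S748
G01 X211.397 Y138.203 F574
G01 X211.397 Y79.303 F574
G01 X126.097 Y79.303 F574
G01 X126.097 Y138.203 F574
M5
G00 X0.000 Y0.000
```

Each laser-on run becomes one SVG element. Flip Y back into SVG space with y_svg = 163.616 − y_machine.

Run 1: S748 ⇒ cut layer `#008000`. The run is open, so emit a `<polyline>` with points (Y-flipped): 57.362,33.798 109.824,133.661 146.518,72.313 76.289,158.372.

Run 2: S748 ⇒ cut layer `#008000`. The run returns to its start, so emit a `<polygon>` with points (Y-flipped): 5.474,93.989 26.683,88.662 32.010,109.871 10.801,115.198.

Run 3: power S380 maps to stroke `#ff00ff` (score). The run returns to its start, so emit a `<polygon>` with points (Y-flipped): 76.818,75.605 153.522,75.605 153.522,88.775 76.818,88.775.

Run 4: power S748 maps to stroke `#008000` (cut). The run returns to its start, so emit a `<polygon>` with points (Y-flipped): 126.097,25.413 211.397,25.413 211.397,84.313 126.097,84.313.

<svg xmlns="http://www.w3.org/2000/svg" width="265.531mm" height="163.616mm" viewBox="0 0 265.531 163.616">
  <polyline points="57.362,33.798 109.824,133.661 146.518,72.313 76.289,158.372" fill="none" stroke="#008000"/>
  <polygon points="5.474,93.989 26.683,88.662 32.010,109.871 10.801,115.198" fill="none" stroke="#008000"/>
  <polygon points="76.818,75.605 153.522,75.605 153.522,88.775 76.818,88.775" fill="none" stroke="#ff00ff"/>
  <polygon points="126.097,25.413 211.397,25.413 211.397,84.313 126.097,84.313" fill="none" stroke="#008000"/>
</svg>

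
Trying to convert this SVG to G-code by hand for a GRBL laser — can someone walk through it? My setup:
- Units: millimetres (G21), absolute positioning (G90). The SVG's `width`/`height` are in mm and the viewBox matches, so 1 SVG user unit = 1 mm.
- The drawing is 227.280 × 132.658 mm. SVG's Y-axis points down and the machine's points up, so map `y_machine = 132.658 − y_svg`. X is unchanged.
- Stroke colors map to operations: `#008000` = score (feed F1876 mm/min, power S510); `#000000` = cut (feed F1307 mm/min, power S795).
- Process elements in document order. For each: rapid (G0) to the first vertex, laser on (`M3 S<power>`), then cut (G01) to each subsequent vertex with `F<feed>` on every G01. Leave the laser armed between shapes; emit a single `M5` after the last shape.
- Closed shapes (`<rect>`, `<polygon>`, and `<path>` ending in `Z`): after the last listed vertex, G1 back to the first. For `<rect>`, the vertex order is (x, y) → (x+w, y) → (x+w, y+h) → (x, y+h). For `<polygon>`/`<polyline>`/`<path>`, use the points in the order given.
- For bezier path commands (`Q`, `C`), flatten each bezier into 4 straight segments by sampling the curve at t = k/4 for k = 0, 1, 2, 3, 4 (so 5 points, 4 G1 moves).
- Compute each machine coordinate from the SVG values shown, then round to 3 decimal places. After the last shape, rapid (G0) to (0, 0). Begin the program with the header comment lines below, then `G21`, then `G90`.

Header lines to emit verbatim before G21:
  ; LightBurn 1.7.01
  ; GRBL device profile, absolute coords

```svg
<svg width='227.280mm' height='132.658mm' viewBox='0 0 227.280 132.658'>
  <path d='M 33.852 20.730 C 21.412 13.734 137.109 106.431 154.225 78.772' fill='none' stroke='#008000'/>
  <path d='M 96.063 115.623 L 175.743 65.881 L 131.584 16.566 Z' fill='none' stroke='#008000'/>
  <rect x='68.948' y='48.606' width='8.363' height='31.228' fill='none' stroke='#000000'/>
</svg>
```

1 u = 1 mm; y_m = 132.658 − y.

[1] `<path>` cubic bezier, #008000→score S510 F1876: (33.852,111.928) → (45.005,101.921) → (82.955,75.158) → (126.447,52.270) → (154.225,53.886)

[2] `<path>` closed polygon, #008000→score S510 F1876: (96.063,17.035) → (175.743,66.777) → (131.584,116.092) → (96.063,17.035) (closed)

[3] `<rect>` rectangle, #000000→cut S795 F1307: (68.948,84.052) → (77.311,84.052) → (77.311,52.824) → (68.948,52.824) → (68.948,84.052) (closed)

; LightBurn 1.7.01
; GRBL device profile, absolute coords
G21
G90
G0 X33.852 Y111.928
M3 S510
G01 X45.005 Y101.921 F1876
G01 X82.955 Y75.158 F1876
G01 X126.447 Y52.270 F1876
G01 X154.225 Y53.886 F1876
G0 X96.063 Y17.035
M3 S510
G01 X175.743 Y66.777 F1876
G01 X131.584 Y116.092 F1876
G01 X96.063 Y17.035 F1876
G0 X68.948 Y84.052
M3 S795
G01 X77.311 Y84.052 F1307
G01 X77.311 Y52.824 F1307
G01 X68.948 Y52.824 F1307
G01 X68.948 Y84.052 F1307
M5
G0 X0.000 Y0.000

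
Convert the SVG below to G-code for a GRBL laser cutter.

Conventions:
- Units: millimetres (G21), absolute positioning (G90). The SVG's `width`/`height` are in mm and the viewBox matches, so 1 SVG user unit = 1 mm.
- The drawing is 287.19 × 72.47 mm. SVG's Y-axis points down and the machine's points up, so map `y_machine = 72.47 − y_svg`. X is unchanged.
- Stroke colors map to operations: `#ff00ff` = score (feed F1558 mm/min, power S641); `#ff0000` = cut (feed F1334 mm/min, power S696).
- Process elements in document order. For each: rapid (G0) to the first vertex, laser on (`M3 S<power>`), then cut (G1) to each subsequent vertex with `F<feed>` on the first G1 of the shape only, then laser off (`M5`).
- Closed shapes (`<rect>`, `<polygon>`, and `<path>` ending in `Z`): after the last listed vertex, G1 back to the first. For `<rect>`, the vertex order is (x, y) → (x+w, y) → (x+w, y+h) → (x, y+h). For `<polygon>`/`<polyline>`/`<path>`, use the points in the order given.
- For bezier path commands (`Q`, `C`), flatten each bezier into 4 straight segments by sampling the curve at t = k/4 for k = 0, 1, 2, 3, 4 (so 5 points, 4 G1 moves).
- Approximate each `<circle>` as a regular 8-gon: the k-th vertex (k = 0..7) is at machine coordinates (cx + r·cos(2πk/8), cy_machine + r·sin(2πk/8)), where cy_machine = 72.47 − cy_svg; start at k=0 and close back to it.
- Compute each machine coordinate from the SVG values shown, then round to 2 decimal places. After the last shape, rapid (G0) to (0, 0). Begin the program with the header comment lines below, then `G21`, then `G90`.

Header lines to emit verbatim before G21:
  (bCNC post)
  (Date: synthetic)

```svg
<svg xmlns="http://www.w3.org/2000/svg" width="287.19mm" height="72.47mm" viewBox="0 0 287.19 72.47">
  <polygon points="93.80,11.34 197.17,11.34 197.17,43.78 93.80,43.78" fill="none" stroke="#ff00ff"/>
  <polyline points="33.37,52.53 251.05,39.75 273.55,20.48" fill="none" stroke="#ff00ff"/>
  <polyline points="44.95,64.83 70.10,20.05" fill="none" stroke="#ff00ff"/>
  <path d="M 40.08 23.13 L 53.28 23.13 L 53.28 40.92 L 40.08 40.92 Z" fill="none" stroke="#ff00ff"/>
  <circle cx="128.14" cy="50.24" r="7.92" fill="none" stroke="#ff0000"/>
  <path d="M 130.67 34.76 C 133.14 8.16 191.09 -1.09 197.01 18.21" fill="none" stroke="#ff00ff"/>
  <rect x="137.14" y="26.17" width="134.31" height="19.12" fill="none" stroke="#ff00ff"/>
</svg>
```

(bCNC post)
(Date: synthetic)
G21
G90
G0 X93.80 Y61.13
M3 S641
G1 X197.17 Y61.13 F1558
G1 X197.17 Y28.69
G1 X93.80 Y28.69
G1 X93.80 Y61.13
M5
G0 X33.37 Y19.94
M3 S641
G1 X251.05 Y32.72 F1558
G1 X273.55 Y51.99
M5
G0 X44.95 Y7.64
M3 S641
G1 X70.10 Y52.42 F1558
M5
G0 X40.08 Y49.34
M3 S641
G1 X53.28 Y49.34 F1558
G1 X53.28 Y31.55
G1 X40.08 Y31.55
G1 X40.08 Y49.34
M5
G0 X136.06 Y22.23
M3 S696
G1 X133.74 Y27.83 F1334
G1 X128.14 Y30.15
G1 X122.54 Y27.83
G1 X120.22 Y22.23
G1 X122.54 Y16.63
G1 X128.14 Y14.31
G1 X133.74 Y16.63
G1 X136.06 Y22.23
M5
G0 X130.67 Y37.71
M3 S641
G1 X141.25 Y54.23 F1558
G1 X162.55 Y63.20
G1 X184.49 Y63.56
G1 X197.01 Y54.26
M5
G0 X137.14 Y46.30
M3 S641
G1 X271.45 Y46.30 F1558
G1 X271.45 Y27.18
G1 X137.14 Y27.18
G1 X137.14 Y46.30
M5
G0 X0.00 Y0.00

viewBox `0 0 287.19 72.47` with mm width/height → 1 unit = 1 mm. Flip: y_m = 72.47 − y_svg.

**Shape 1** — `<polygon>` rectangle, stroke `#ff00ff` → score (S641, F1558). Machine vertices: (93.80,61.13) → (197.17,61.13) → (197.17,28.69) → (93.80,28.69) → (93.80,61.13). Closed: final G1 returns to the first vertex.

**Shape 2** — `<polyline>` open polyline, stroke `#ff00ff` → score (S641, F1558). Machine vertices: (33.37,19.94) → (251.05,32.72) → (273.55,51.99). Open path.

**Shape 3** — `<polyline>` line segment, stroke `#ff00ff` → score (S641, F1558). Machine vertices: (44.95,7.64) → (70.10,52.42). Open path.

**Shape 4** — `<path>` rectangle, stroke `#ff00ff` → score (S641, F1558). Machine vertices: (40.08,49.34) → (53.28,49.34) → (53.28,31.55) → (40.08,31.55) → (40.08,49.34). Closed: final G1 returns to the first vertex.

**Shape 5** — `<circle>` circle, stroke `#ff0000` → cut (S696, F1334). Machine vertices: (136.06,22.23) → (133.74,27.83) → (128.14,30.15) → (122.54,27.83) → (120.22,22.23) → (122.54,16.63) → (128.14,14.31) → (133.74,16.63) → (136.06,22.23). Closed: final G1 returns to the first vertex.

**Shape 6** — `<path>` cubic bezier, stroke `#ff00ff` → score (S641, F1558). Control points (SVG): P0=(130.67,34.76), P1=(133.14,8.16), P2=(191.09,-1.09), P3=(197.01,18.21); sampled at t=k/4. Machine vertices: (130.67,37.71) → (141.25,54.23) → (162.55,63.20) → (184.49,63.56) → (197.01,54.26). Open path.

**Shape 7** — `<rect>` rectangle, stroke `#ff00ff` → score (S641, F1558). Machine vertices: (137.14,46.30) → (271.45,46.30) → (271.45,27.18) → (137.14,27.18) → (137.14,46.30). Closed: final G1 returns to the first vertex.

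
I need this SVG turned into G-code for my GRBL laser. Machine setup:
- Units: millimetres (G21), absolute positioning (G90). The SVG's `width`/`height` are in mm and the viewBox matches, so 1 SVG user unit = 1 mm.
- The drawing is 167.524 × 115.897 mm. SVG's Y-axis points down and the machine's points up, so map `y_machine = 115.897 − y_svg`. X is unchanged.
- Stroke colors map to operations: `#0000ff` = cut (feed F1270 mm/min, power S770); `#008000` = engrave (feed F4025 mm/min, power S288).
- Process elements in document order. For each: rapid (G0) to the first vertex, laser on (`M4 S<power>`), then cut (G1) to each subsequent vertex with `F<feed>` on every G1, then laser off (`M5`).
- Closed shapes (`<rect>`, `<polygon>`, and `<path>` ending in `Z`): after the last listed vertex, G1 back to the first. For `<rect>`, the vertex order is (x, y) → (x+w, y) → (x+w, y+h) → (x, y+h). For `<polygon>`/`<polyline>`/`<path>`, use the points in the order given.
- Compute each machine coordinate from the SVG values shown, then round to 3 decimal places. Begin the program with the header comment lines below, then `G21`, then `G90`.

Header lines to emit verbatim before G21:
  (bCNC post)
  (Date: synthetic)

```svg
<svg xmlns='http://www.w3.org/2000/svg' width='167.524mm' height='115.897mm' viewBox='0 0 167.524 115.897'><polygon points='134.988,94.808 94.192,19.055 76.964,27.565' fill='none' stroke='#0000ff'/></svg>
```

viewBox `0 0 167.524 115.897` with mm width/height → 1 unit = 1 mm. Flip: y_m = 115.897 − y_svg.

**Shape 1** — `<polygon>` closed polygon, stroke `#0000ff` → cut (S770, F1270). Machine vertices: (134.988,21.089) → (94.192,96.842) → (76.964,88.332) → (134.988,21.089). Closed: final G1 returns to the first vertex.

(bCNC post)
(Date: synthetic)
G21
G90
G0 X134.988 Y21.089
M4 S770
G1 X94.192 Y96.842 F1270
G1 X76.964 Y88.332 F1270
G1 X134.988 Y21.089 F1270
M5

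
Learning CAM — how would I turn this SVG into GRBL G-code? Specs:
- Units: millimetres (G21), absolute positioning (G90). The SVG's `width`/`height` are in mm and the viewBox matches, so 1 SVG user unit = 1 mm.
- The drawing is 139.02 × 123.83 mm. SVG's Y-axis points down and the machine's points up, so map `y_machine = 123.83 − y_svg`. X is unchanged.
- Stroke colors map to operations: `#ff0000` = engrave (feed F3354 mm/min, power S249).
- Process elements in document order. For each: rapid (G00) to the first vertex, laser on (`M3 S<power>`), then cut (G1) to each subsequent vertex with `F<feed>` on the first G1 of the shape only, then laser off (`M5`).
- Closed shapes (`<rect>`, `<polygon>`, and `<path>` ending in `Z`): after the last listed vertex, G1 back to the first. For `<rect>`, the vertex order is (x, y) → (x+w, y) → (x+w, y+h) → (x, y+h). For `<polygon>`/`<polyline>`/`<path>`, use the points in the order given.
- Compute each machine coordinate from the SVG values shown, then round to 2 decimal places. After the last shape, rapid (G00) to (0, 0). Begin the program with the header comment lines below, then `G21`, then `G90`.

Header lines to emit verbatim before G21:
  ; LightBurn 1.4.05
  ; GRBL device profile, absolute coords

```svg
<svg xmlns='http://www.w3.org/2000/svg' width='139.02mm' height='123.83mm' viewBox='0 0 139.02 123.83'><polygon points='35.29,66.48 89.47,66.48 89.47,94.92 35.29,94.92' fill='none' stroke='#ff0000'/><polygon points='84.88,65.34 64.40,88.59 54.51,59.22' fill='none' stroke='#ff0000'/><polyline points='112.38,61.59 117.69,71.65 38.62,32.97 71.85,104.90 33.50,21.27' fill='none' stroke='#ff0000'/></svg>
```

Since the viewBox matches the mm dimensions, user units are millimetres directly. The only transform is the Y-flip y_m = 123.83 − y_svg.

Shape 1 is a rectangle drawn with `<polygon>`. Its stroke #ff0000 means engrave at S249, F3354. After flipping Y the toolpath is (35.29,57.35) → (89.47,57.35) → (89.47,28.91) → (35.29,28.91) → (35.29,57.35), returning to the start.

Shape 2 is a regular polygon drawn with `<polygon>`. Its stroke #ff0000 means engrave at S249, F3354. After flipping Y the toolpath is (84.88,58.49) → (64.40,35.24) → (54.51,64.61) → (84.88,58.49), returning to the start.

Shape 3 is a open polyline drawn with `<polyline>`. Its stroke #ff0000 means engrave at S249, F3354. After flipping Y the toolpath is (112.38,62.24) → (117.69,52.18) → (38.62,90.86) → (71.85,18.93) → (33.50,102.56).

; LightBurn 1.4.05
; GRBL device profile, absolute coords
G21
G90
G00 X35.29 Y57.35
M3 S249
G1 X89.47 Y57.35 F3354
G1 X89.47 Y28.91
G1 X35.29 Y28.91
G1 X35.29 Y57.35
M5
G00 X84.88 Y58.49
M3 S249
G1 X64.40 Y35.24 F3354
G1 X54.51 Y64.61
G1 X84.88 Y58.49
M5
G00 X112.38 Y62.24
M3 S249
G1 X117.69 Y52.18 F3354
G1 X38.62 Y90.86
G1 X71.85 Y18.93
G1 X33.50 Y102.56
M5
G00 X0.00 Y0.00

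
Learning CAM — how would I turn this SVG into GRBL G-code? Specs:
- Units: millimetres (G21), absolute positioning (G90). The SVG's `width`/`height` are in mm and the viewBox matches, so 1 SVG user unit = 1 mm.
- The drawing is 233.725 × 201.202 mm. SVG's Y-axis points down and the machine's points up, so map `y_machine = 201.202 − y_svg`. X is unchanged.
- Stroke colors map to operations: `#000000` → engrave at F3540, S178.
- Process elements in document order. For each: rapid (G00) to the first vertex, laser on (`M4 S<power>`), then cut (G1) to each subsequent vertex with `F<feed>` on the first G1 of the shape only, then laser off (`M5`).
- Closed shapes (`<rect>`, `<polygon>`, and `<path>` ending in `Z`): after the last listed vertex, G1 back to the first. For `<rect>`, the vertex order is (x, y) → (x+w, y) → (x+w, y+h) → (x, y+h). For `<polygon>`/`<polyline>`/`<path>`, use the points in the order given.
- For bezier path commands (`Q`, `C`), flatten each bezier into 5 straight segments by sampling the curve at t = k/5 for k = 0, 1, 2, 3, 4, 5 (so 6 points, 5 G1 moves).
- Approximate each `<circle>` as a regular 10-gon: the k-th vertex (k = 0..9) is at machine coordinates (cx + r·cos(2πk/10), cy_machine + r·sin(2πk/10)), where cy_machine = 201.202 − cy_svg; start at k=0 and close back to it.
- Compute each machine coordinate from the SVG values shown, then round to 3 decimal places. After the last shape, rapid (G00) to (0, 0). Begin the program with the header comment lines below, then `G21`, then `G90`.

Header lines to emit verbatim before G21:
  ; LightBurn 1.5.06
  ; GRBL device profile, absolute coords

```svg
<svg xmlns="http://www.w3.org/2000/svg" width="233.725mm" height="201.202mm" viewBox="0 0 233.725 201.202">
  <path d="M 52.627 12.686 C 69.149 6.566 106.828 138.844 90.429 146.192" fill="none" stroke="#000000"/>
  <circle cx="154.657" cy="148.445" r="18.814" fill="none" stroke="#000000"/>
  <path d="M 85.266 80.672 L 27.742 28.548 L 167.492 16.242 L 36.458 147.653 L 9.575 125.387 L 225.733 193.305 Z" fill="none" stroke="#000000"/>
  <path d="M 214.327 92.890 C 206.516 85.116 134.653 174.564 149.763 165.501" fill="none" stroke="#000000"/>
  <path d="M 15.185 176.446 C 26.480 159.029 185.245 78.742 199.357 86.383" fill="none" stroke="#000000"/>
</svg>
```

; LightBurn 1.5.06
; GRBL device profile, absolute coords
G21
G90
G00 X52.627 Y188.516
M4 S178
G1 X64.477 Y177.687 F3540
G1 X77.794 Y146.282
G1 X88.965 Y106.941
G1 X94.381 Y72.304
G1 X90.429 Y55.010
M5
G00 X173.471 Y52.757
M4 S178
G1 X169.878 Y63.816 F3540
G1 X160.471 Y70.650
G1 X148.843 Y70.650
G1 X139.436 Y63.816
G1 X135.843 Y52.757
G1 X139.436 Y41.698
G1 X148.843 Y34.864
G1 X160.471 Y34.864
G1 X169.878 Y41.698
G1 X173.471 Y52.757
M5
G00 X85.266 Y120.530
M4 S178
G1 X27.742 Y172.654 F3540
G1 X167.492 Y184.960
G1 X36.458 Y53.549
G1 X9.575 Y75.815
G1 X225.733 Y7.897
G1 X85.266 Y120.530
M5
G00 X214.327 Y108.312
M4 S178
G1 X203.162 Y102.876 F3540
G1 X183.874 Y83.501
G1 X163.712 Y59.584
G1 X149.926 Y40.519
G1 X149.763 Y35.701
M5
G00 X15.185 Y24.756
M4 S178
G1 X37.321 Y41.544 F3540
G1 X80.829 Y66.183
G1 X131.685 Y91.434
G1 X175.868 Y110.059
G1 X199.357 Y114.819
M5
G00 X0.000 Y0.000

1 u = 1 mm; y_m = 201.202 − y.

[1] `<path>` cubic bezier, #000000→engrave S178 F3540: (52.627,188.516) → (64.477,177.687) → (77.794,146.282) → (88.965,106.941) → (94.381,72.304) → (90.429,55.010)

[2] `<circle>` circle, #000000→engrave S178 F3540: (173.471,52.757) → (169.878,63.816) → (160.471,70.650) → (148.843,70.650) → (139.436,63.816) → (135.843,52.757) → (139.436,41.698) → (148.843,34.864) → (160.471,34.864) → (169.878,41.698) → (173.471,52.757) (closed)

[3] `<path>` closed polygon, #000000→engrave S178 F3540: (85.266,120.530) → (27.742,172.654) → (167.492,184.960) → (36.458,53.549) → (9.575,75.815) → (225.733,7.897) → (85.266,120.530) (closed)

[4] `<path>` cubic bezier, #000000→engrave S178 F3540: (214.327,108.312) → (203.162,102.876) → (183.874,83.501) → (163.712,59.584) → (149.926,40.519) → (149.763,35.701)

[5] `<path>` cubic bezier, #000000→engrave S178 F3540: (15.185,24.756) → (37.321,41.544) → (80.829,66.183) → (131.685,91.434) → (175.868,110.059) → (199.357,114.819)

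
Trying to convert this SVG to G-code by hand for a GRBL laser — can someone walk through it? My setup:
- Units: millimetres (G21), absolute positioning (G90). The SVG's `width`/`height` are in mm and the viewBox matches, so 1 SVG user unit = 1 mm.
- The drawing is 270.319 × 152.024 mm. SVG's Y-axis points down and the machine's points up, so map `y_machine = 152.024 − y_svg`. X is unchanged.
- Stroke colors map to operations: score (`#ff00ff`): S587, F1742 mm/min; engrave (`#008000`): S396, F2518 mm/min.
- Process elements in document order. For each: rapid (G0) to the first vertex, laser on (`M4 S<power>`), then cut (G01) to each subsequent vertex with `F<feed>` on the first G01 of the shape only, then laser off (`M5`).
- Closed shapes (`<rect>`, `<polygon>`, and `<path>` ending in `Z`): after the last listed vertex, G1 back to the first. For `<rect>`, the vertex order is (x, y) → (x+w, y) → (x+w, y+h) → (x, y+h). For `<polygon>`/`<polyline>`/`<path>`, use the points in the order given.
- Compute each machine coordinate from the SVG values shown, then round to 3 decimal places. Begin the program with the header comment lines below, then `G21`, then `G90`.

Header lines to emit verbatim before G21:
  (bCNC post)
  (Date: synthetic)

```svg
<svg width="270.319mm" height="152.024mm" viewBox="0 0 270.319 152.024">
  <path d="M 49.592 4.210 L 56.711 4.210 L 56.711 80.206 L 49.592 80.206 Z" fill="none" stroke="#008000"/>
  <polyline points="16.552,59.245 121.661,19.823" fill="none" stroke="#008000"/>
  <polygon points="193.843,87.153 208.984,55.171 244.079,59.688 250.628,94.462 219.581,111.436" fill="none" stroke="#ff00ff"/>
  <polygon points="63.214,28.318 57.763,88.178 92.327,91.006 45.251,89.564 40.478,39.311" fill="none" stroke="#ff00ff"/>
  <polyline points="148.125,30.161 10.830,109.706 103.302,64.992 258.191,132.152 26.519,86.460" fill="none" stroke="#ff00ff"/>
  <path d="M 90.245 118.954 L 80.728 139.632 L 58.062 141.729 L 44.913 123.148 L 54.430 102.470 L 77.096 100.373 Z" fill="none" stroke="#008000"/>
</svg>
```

Since the viewBox matches the mm dimensions, user units are millimetres directly. The only transform is the Y-flip y_m = 152.024 − y_svg.

Shape 1 is a rectangle drawn with `<path>`. Its stroke #008000 means engrave at S396, F2518. After flipping Y the toolpath is (49.592,147.814) → (56.711,147.814) → (56.711,71.818) → (49.592,71.818) → (49.592,147.814), returning to the start.

Shape 2 is a line segment drawn with `<polyline>`. Its stroke #008000 means engrave at S396, F2518. After flipping Y the toolpath is (16.552,92.779) → (121.661,132.201).

Shape 3 is a regular polygon drawn with `<polygon>`. Its stroke #ff00ff means score at S587, F1742. After flipping Y the toolpath is (193.843,64.871) → (208.984,96.853) → (244.079,92.336) → (250.628,57.562) → (219.581,40.588) → (193.843,64.871), returning to the start.

Shape 4 is a closed polygon drawn with `<polygon>`. Its stroke #ff00ff means score at S587, F1742. After flipping Y the toolpath is (63.214,123.706) → (57.763,63.846) → (92.327,61.018) → (45.251,62.460) → (40.478,112.713) → (63.214,123.706), returning to the start.

Shape 5 is a open polyline drawn with `<polyline>`. Its stroke #ff00ff means score at S587, F1742. After flipping Y the toolpath is (148.125,121.863) → (10.830,42.318) → (103.302,87.032) → (258.191,19.872) → (26.519,65.564).

Shape 6 is a regular polygon drawn with `<path>`. Its stroke #008000 means engrave at S396, F2518. After flipping Y the toolpath is (90.245,33.070) → (80.728,12.392) → (58.062,10.295) → (44.913,28.876) → (54.430,49.554) → (77.096,51.651) → (90.245,33.070), returning to the start.

(bCNC post)
(Date: synthetic)
G21
G90
G0 X49.592 Y147.814
M4 S396
G01 X56.711 Y147.814 F2518
G01 X56.711 Y71.818
G01 X49.592 Y71.818
G01 X49.592 Y147.814
M5
G0 X16.552 Y92.779
M4 S396
G01 X121.661 Y132.201 F2518
M5
G0 X193.843 Y64.871
M4 S587
G01 X208.984 Y96.853 F1742
G01 X244.079 Y92.336
G01 X250.628 Y57.562
G01 X219.581 Y40.588
G01 X193.843 Y64.871
M5
G0 X63.214 Y123.706
M4 S587
G01 X57.763 Y63.846 F1742
G01 X92.327 Y61.018
G01 X45.251 Y62.460
G01 X40.478 Y112.713
G01 X63.214 Y123.706
M5
G0 X148.125 Y121.863
M4 S587
G01 X10.830 Y42.318 F1742
G01 X103.302 Y87.032
G01 X258.191 Y19.872
G01 X26.519 Y65.564
M5
G0 X90.245 Y33.070
M4 S396
G01 X80.728 Y12.392 F2518
G01 X58.062 Y10.295
G01 X44.913 Y28.876
G01 X54.430 Y49.554
G01 X77.096 Y51.651
G01 X90.245 Y33.070
M5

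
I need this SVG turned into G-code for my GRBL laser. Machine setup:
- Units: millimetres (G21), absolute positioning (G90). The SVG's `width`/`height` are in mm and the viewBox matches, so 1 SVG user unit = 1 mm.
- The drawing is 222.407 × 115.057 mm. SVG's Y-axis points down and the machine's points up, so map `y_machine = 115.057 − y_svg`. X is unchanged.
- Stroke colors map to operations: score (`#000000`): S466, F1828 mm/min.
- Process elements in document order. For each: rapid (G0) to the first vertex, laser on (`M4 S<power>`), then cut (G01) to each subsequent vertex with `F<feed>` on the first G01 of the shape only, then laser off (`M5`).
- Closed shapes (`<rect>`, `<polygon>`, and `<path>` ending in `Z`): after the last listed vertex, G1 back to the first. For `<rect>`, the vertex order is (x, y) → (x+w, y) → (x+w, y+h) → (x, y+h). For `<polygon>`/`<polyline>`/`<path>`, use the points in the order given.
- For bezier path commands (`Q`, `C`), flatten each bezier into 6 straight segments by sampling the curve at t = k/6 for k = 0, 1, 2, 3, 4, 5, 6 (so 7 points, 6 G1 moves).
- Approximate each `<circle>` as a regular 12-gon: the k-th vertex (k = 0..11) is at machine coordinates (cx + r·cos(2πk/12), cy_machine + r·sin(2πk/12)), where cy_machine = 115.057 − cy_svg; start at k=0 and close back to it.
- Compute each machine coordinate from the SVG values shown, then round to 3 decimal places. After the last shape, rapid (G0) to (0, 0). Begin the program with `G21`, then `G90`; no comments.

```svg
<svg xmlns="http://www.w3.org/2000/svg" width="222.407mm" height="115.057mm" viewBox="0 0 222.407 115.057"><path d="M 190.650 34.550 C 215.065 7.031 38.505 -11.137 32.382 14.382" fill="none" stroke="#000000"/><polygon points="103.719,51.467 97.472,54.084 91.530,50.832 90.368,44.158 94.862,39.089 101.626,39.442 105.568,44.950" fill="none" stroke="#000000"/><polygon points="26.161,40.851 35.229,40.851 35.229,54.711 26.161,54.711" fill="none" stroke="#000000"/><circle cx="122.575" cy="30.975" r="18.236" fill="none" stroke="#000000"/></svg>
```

G21
G90
G0 X190.650 Y80.507
M4 S466
G01 X187.829 Y93.328 F1828
G01 X161.829 Y103.637
G01 X122.968 Y110.480
G01 X81.561 Y112.903
G01 X47.927 Y109.953
G01 X32.382 Y100.675
M5
G0 X103.719 Y63.590
M4 S466
G01 X97.472 Y60.973 F1828
G01 X91.530 Y64.225
G01 X90.368 Y70.899
G01 X94.862 Y75.968
G01 X101.626 Y75.615
G01 X105.568 Y70.107
G01 X103.719 Y63.590
M5
G0 X26.161 Y74.206
M4 S466
G01 X35.229 Y74.206 F1828
G01 X35.229 Y60.346
G01 X26.161 Y60.346
G01 X26.161 Y74.206
M5
G0 X140.811 Y84.082
M4 S466
G01 X138.368 Y93.200 F1828
G01 X131.693 Y99.875
G01 X122.575 Y102.318
G01 X113.457 Y99.875
G01 X106.782 Y93.200
G01 X104.339 Y84.082
G01 X106.782 Y74.964
G01 X113.457 Y68.289
G01 X122.575 Y65.846
G01 X131.693 Y68.289
G01 X138.368 Y74.964
G01 X140.811 Y84.082
M5
G0 X0.000 Y0.000

Since the viewBox matches the mm dimensions, user units are millimetres directly. The only transform is the Y-flip y_m = 115.057 − y_svg.

Shape 1 is a cubic bezier drawn with `<path>`. Its stroke #000000 means score at S466, F1828. After flipping Y the toolpath is (190.650,80.507) → (187.829,93.328) → (161.829,103.637) → (122.968,110.480) → (81.561,112.903) → (47.927,109.953) → (32.382,100.675).

Shape 2 is a regular polygon drawn with `<polygon>`. Its stroke #000000 means score at S466, F1828. After flipping Y the toolpath is (103.719,63.590) → (97.472,60.973) → (91.530,64.225) → (90.368,70.899) → (94.862,75.968) → (101.626,75.615) → (105.568,70.107) → (103.719,63.590), returning to the start.

Shape 3 is a rectangle drawn with `<polygon>`. Its stroke #000000 means score at S466, F1828. After flipping Y the toolpath is (26.161,74.206) → (35.229,74.206) → (35.229,60.346) → (26.161,60.346) → (26.161,74.206), returning to the start.

Shape 4 is a circle drawn with `<circle>`. Its stroke #000000 means score at S466, F1828. After flipping Y the toolpath is (140.811,84.082) → (138.368,93.200) → (131.693,99.875) → (122.575,102.318) → (113.457,99.875) → (106.782,93.200) → (104.339,84.082) → (106.782,74.964) → (113.457,68.289) → (122.575,65.846) → (131.693,68.289) → (138.368,74.964) → (140.811,84.082), returning to the start.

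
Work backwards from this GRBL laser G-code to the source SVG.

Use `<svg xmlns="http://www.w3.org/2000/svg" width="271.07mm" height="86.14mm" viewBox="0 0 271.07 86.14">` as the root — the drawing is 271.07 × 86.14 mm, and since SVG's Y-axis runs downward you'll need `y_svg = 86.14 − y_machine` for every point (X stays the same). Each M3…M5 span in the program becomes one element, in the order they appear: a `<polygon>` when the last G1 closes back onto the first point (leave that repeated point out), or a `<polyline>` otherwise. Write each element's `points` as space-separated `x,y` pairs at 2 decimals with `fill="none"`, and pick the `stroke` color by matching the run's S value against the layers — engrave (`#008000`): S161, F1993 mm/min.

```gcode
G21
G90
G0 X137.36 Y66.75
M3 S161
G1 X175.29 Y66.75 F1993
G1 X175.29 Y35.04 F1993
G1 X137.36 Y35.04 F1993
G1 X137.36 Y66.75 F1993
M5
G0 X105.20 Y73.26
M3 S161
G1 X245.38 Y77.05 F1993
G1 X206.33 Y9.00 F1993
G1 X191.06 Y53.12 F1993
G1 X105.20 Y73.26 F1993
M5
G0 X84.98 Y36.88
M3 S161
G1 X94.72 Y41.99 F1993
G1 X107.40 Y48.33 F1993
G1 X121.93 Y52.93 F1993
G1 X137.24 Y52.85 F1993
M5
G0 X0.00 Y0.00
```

<svg xmlns="http://www.w3.org/2000/svg" width="271.07mm" height="86.14mm" viewBox="0 0 271.07 86.14">
  <polygon points="137.36,19.39 175.29,19.39 175.29,51.10 137.36,51.10" fill="none" stroke="#008000"/>
  <polygon points="105.20,12.88 245.38,9.09 206.33,77.14 191.06,33.02" fill="none" stroke="#008000"/>
  <polyline points="84.98,49.26 94.72,44.15 107.40,37.81 121.93,33.21 137.24,33.29" fill="none" stroke="#008000"/>
</svg>

Machine Y-up, SVG Y-down with viewBox height 86.14, so y_svg = 86.14 − y_machine; X carries over. Every run uses S161, so all elements get stroke `#008000` (engrave).

Run 1: The run returns to its start, so emit a `<polygon>` with points (Y-flipped): 137.36,19.39 175.29,19.39 175.29,51.10 137.36,51.10.

Run 2: The run returns to its start, so emit a `<polygon>` with points (Y-flipped): 105.20,12.88 245.38,9.09 206.33,77.14 191.06,33.02.

Run 3: The run is open, so emit a `<polyline>` with points (Y-flipped): 84.98,49.26 94.72,44.15 107.40,37.81 121.93,33.21 137.24,33.29.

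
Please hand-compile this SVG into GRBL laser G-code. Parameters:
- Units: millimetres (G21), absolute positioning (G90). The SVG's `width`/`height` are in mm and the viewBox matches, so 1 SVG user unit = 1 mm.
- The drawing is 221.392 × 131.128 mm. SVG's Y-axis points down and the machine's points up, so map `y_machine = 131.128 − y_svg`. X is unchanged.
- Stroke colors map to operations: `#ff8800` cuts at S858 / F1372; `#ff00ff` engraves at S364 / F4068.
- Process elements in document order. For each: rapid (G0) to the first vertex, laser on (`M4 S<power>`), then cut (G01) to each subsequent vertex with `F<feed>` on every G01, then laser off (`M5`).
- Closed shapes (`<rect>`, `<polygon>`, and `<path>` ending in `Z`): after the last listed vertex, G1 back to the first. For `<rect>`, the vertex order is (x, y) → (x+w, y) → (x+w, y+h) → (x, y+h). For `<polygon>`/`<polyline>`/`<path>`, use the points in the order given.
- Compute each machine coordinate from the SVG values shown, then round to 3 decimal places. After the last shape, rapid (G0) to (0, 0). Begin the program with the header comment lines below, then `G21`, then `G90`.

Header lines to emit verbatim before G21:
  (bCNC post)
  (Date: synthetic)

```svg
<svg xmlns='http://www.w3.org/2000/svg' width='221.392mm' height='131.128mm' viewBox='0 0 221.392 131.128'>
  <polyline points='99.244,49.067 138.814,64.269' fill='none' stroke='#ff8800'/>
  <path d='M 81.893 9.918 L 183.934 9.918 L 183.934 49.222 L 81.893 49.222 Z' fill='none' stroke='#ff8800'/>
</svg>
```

viewBox `0 0 221.392 131.128` with mm width/height → 1 unit = 1 mm. Flip: y_m = 131.128 − y_svg.

**Shape 1** — `<polyline>` line segment, stroke `#ff8800` → cut (S858, F1372). Machine vertices: (99.244,82.061) → (138.814,66.859). Open path.

**Shape 2** — `<path>` rectangle, stroke `#ff8800` → cut (S858, F1372). Machine vertices: (81.893,121.210) → (183.934,121.210) → (183.934,81.906) → (81.893,81.906) → (81.893,121.210). Closed: final G1 returns to the first vertex.

(bCNC post)
(Date: synthetic)
G21
G90
G0 X99.244 Y82.061
M4 S858
G01 X138.814 Y66.859 F1372
M5
G0 X81.893 Y121.210
M4 S858
G01 X183.934 Y121.210 F1372
G01 X183.934 Y81.906 F1372
G01 X81.893 Y81.906 F1372
G01 X81.893 Y121.210 F1372
M5
G0 X0.000 Y0.000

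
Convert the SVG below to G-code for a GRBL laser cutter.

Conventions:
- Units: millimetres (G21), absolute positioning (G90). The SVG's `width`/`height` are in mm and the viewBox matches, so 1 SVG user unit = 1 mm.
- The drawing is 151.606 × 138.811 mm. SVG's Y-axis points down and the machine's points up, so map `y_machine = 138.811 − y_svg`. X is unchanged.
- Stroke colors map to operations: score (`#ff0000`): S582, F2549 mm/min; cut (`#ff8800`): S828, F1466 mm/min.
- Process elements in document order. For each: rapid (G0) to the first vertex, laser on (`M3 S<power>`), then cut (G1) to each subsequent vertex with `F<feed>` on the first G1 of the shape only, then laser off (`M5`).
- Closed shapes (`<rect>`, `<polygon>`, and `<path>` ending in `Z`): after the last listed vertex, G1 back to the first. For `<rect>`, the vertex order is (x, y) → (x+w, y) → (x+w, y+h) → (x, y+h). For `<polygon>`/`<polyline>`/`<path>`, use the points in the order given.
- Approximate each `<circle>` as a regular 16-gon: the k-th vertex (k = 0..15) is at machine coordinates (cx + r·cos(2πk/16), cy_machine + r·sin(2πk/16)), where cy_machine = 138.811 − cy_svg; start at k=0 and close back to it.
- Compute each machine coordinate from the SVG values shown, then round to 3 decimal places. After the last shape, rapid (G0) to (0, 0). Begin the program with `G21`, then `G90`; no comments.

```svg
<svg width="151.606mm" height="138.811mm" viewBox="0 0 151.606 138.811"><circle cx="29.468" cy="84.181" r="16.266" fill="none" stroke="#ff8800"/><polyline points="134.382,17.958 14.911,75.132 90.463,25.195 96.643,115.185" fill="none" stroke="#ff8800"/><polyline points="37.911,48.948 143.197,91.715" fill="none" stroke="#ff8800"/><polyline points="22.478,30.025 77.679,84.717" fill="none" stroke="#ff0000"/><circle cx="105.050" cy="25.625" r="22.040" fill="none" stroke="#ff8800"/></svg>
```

viewBox `0 0 151.606 138.811` with mm width/height → 1 unit = 1 mm. Flip: y_m = 138.811 − y_svg.

**Shape 1** — `<circle>` circle, stroke `#ff8800` → cut (S828, F1466). Machine vertices: (45.734,54.630) → (44.496,60.855) → (40.970,66.132) → (35.693,69.658) → (29.468,70.896) → (23.243,69.658) → (17.966,66.132) → (14.440,60.855) → (13.202,54.630) → (14.440,48.405) → (17.966,43.128) → (23.243,39.602) → (29.468,38.364) → (35.693,39.602) → (40.970,43.128) → (44.496,48.405) → (45.734,54.630). Closed: final G1 returns to the first vertex.

**Shape 2** — `<polyline>` open polyline, stroke `#ff8800` → cut (S828, F1466). Machine vertices: (134.382,120.853) → (14.911,63.679) → (90.463,113.616) → (96.643,23.626). Open path.

**Shape 3** — `<polyline>` line segment, stroke `#ff8800` → cut (S828, F1466). Machine vertices: (37.911,89.863) → (143.197,47.096). Open path.

**Shape 4** — `<polyline>` line segment, stroke `#ff0000` → score (S582, F2549). Machine vertices: (22.478,108.786) → (77.679,54.094). Open path.

**Shape 5** — `<circle>` circle, stroke `#ff8800` → cut (S828, F1466). Machine vertices: (127.090,113.186) → (125.412,121.620) → (120.635,128.771) → (113.484,133.548) → (105.050,135.226) → (96.616,133.548) → (89.465,128.771) → (84.688,121.620) → (83.010,113.186) → (84.688,104.752) → (89.465,97.601) → (96.616,92.824) → (105.050,91.146) → (113.484,92.824) → (120.635,97.601) → (125.412,104.752) → (127.090,113.186). Closed: final G1 returns to the first vertex.

G21
G90
G0 X45.734 Y54.630
M3 S828
G1 X44.496 Y60.855 F1466
G1 X40.970 Y66.132
G1 X35.693 Y69.658
G1 X29.468 Y70.896
G1 X23.243 Y69.658
G1 X17.966 Y66.132
G1 X14.440 Y60.855
G1 X13.202 Y54.630
G1 X14.440 Y48.405
G1 X17.966 Y43.128
G1 X23.243 Y39.602
G1 X29.468 Y38.364
G1 X35.693 Y39.602
G1 X40.970 Y43.128
G1 X44.496 Y48.405
G1 X45.734 Y54.630
M5
G0 X134.382 Y120.853
M3 S828
G1 X14.911 Y63.679 F1466
G1 X90.463 Y113.616
G1 X96.643 Y23.626
M5
G0 X37.911 Y89.863
M3 S828
G1 X143.197 Y47.096 F1466
M5
G0 X22.478 Y108.786
M3 S582
G1 X77.679 Y54.094 F2549
M5
G0 X127.090 Y113.186
M3 S828
G1 X125.412 Y121.620 F1466
G1 X120.635 Y128.771
G1 X113.484 Y133.548
G1 X105.050 Y135.226
G1 X96.616 Y133.548
G1 X89.465 Y128.771
G1 X84.688 Y121.620
G1 X83.010 Y113.186
G1 X84.688 Y104.752
G1 X89.465 Y97.601
G1 X96.616 Y92.824
G1 X105.050 Y91.146
G1 X113.484 Y92.824
G1 X120.635 Y97.601
G1 X125.412 Y104.752
G1 X127.090 Y113.186
M5
G0 X0.000 Y0.000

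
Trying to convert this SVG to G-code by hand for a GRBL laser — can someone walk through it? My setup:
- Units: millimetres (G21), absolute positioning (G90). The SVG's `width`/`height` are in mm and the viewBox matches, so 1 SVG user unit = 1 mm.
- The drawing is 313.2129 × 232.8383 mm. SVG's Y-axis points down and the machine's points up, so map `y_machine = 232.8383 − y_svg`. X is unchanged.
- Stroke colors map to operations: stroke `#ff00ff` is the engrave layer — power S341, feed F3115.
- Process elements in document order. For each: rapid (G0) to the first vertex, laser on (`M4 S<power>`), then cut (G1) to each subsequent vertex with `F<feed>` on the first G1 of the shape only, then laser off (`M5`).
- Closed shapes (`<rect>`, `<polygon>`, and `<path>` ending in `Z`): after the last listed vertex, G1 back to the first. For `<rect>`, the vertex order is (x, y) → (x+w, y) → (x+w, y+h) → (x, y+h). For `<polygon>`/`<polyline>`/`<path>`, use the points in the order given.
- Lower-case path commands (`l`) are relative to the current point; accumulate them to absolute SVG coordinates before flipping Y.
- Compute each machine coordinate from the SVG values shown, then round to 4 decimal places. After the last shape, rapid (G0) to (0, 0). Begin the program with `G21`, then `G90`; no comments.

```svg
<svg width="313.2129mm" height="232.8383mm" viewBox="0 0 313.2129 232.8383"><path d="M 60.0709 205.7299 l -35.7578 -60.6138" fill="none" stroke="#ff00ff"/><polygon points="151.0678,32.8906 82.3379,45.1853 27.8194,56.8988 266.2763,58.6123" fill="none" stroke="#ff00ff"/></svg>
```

G21
G90
G0 X60.0709 Y27.1084
M4 S341
G1 X24.3131 Y87.7222 F3115
M5
G0 X151.0678 Y199.9477
M4 S341
G1 X82.3379 Y187.6530 F3115
G1 X27.8194 Y175.9395
G1 X266.2763 Y174.2260
G1 X151.0678 Y199.9477
M5
G0 X0.0000 Y0.0000

Since the viewBox matches the mm dimensions, user units are millimetres directly. The only transform is the Y-flip y_m = 232.8383 − y_svg.

Shape 1 is a line segment drawn with `<path>`. Its stroke #ff00ff means engrave at S341, F3115. After flipping Y the toolpath is (60.0709,27.1084) → (24.3131,87.7222).

Shape 2 is a closed polygon drawn with `<polygon>`. Its stroke #ff00ff means engrave at S341, F3115. After flipping Y the toolpath is (151.0678,199.9477) → (82.3379,187.6530) → (27.8194,175.9395) → (266.2763,174.2260) → (151.0678,199.9477), returning to the start.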